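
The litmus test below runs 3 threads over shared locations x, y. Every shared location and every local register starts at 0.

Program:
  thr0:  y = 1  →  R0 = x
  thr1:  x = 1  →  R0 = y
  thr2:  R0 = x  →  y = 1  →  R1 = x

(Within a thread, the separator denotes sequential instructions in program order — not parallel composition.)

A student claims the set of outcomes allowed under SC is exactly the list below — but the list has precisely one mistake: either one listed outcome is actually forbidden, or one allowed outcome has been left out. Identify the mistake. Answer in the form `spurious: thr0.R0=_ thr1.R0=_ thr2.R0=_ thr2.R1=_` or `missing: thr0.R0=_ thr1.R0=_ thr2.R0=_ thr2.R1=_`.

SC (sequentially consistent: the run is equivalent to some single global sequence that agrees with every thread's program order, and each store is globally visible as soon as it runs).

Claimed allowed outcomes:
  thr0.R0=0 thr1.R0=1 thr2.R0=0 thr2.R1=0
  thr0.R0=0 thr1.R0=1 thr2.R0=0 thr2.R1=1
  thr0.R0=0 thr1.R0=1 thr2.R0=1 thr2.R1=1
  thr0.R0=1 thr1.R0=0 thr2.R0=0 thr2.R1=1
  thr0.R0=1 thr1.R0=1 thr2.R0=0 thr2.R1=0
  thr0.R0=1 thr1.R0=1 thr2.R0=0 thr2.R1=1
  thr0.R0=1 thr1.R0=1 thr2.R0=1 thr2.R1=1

outcome vector order: (thr0.R0,thr1.R0,thr2.R0,thr2.R1)
SC (8): (0,1,0,0) (0,1,0,1) (0,1,1,1) (1,0,0,1) (1,0,1,1) (1,1,0,0) (1,1,0,1) (1,1,1,1)
SC∖claimed = {(1,0,1,1)}

missing: thr0.R0=1 thr1.R0=0 thr2.R0=1 thr2.R1=1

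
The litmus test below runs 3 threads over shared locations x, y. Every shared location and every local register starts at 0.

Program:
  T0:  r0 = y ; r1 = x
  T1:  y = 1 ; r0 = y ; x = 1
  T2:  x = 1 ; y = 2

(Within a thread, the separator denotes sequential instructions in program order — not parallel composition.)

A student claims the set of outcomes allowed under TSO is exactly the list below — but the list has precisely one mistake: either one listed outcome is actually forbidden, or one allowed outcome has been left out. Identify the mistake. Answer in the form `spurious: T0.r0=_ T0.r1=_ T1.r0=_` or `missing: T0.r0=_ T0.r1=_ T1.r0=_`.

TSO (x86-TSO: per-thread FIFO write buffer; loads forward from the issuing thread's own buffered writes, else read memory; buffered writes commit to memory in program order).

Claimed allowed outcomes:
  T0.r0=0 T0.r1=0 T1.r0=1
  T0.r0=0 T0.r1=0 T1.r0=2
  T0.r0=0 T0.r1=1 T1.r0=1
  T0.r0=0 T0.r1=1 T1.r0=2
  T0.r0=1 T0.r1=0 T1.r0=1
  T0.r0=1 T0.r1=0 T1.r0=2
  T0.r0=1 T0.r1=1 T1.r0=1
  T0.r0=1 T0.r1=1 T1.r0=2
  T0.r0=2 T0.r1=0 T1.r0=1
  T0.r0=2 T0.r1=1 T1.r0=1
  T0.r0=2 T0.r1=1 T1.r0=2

outcome vector order: (T0.r0,T0.r1,T1.r0)
TSO (10): (0,0,1); (0,0,2); (0,1,1); (0,1,2); (1,0,1); (1,0,2); (1,1,1); (1,1,2); (2,1,1); (2,1,2)
claimed∖TSO = {(2,0,1)}

spurious: T0.r0=2 T0.r1=0 T1.r0=1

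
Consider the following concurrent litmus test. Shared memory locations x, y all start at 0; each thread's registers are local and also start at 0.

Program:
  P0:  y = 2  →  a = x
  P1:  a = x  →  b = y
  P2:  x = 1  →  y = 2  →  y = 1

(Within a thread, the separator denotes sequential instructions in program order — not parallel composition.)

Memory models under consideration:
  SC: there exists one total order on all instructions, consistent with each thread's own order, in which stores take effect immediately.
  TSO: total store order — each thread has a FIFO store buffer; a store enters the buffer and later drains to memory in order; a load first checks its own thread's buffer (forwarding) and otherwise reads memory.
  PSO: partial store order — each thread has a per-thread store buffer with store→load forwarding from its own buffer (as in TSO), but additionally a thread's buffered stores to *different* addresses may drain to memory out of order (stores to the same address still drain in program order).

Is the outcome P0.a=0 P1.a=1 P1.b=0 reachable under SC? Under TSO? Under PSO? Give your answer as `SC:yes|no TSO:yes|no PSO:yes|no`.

SC:no TSO:yes PSO:yes

outcome vector order: (P0.a,P1.a,P1.b)
under SC → 000 001 002 011 012 100 101 102 110 111 112
under TSO → 000 001 002 010 011 012 100 101 102 110 111 112
under PSO → 000 001 002 010 011 012 100 101 102 110 111 112
target 010 ∈ {TSO,PSO}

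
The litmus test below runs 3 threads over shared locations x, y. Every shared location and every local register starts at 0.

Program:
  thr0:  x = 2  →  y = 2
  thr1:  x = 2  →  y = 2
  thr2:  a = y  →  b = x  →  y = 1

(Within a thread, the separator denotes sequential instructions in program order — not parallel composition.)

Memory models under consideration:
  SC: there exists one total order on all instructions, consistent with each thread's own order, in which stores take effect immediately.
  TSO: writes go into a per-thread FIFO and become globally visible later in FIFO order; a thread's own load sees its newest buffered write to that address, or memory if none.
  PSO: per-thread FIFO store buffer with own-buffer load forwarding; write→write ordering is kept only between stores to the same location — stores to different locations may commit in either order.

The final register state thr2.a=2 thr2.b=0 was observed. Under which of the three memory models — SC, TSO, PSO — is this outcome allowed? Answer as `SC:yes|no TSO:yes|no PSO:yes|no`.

outcome vector order: (thr2.a,thr2.b)
SC: 3 outcomes — {(0,0); (0,2); (2,2)}
TSO: 3 outcomes — {(0,0); (0,2); (2,2)}
PSO: 4 outcomes — {(0,0); (0,2); (2,0); (2,2)}
target (2,0) ∈ {PSO}

SC:no TSO:no PSO:yes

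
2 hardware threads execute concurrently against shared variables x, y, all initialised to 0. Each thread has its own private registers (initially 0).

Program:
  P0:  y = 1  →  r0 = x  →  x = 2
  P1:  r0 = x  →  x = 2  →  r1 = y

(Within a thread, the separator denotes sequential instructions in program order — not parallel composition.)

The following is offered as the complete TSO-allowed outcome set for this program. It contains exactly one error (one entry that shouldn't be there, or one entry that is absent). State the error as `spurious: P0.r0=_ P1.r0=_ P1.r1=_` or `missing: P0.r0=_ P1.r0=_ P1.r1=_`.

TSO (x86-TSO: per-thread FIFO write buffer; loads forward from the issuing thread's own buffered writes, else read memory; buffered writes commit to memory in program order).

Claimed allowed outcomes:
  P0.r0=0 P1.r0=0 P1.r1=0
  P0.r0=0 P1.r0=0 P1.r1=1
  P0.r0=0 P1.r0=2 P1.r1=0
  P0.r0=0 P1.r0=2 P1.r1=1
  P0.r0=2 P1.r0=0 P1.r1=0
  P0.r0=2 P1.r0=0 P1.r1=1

spurious: P0.r0=0 P1.r0=2 P1.r1=0

outcome vector order: (P0.r0,P1.r0,P1.r1)
[TSO] allowed = {000; 001; 021; 200; 201}
claimed∖TSO = {020}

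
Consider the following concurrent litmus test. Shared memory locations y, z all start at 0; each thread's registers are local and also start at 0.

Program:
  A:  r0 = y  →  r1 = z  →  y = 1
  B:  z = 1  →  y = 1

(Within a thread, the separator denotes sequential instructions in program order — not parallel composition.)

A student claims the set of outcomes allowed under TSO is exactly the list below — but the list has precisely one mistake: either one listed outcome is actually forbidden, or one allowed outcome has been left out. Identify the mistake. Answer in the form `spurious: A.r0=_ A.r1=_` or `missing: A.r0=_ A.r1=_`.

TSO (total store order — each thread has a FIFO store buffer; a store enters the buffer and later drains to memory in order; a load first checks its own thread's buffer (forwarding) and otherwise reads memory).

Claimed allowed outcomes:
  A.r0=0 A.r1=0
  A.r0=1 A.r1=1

outcome vector order: (A.r0,A.r1)
[TSO] allowed = {00, 01, 11}
TSO∖claimed = {01}

missing: A.r0=0 A.r1=1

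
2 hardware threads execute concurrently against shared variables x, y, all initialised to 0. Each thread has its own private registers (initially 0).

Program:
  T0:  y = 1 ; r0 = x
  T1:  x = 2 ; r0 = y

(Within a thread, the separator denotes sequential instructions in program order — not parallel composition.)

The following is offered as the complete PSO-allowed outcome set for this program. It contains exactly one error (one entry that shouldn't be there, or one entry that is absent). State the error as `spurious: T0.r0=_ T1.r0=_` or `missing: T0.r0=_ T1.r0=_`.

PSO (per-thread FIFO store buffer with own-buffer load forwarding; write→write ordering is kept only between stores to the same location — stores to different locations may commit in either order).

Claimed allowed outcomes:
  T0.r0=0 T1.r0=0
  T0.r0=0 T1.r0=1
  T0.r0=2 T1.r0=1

outcome vector order: (T0.r0,T1.r0)
[PSO] allowed = {00, 01, 20, 21}
PSO∖claimed = {20}

missing: T0.r0=2 T1.r0=0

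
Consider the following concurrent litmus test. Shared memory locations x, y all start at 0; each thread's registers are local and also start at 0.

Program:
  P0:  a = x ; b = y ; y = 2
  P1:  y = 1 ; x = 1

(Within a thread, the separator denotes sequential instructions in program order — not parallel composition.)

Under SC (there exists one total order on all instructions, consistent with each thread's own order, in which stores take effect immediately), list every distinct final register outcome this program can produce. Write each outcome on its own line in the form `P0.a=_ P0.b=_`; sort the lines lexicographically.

outcome vector order: (P0.a,P0.b)
|SC outcomes| = 3

P0.a=0 P0.b=0
P0.a=0 P0.b=1
P0.a=1 P0.b=1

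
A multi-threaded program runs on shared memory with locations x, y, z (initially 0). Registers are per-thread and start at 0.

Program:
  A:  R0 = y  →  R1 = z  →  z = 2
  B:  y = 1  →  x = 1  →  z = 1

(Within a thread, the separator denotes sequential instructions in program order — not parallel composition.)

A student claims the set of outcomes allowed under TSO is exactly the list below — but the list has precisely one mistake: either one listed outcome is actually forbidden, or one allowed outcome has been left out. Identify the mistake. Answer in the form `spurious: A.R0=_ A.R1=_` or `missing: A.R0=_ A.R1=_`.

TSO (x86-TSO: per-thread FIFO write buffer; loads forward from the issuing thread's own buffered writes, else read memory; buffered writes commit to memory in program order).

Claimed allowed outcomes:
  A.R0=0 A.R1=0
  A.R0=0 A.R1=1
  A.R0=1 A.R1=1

missing: A.R0=1 A.R1=0

outcome vector order: (A.R0,A.R1)
TSO (4): 00 01 10 11
TSO∖claimed = {10}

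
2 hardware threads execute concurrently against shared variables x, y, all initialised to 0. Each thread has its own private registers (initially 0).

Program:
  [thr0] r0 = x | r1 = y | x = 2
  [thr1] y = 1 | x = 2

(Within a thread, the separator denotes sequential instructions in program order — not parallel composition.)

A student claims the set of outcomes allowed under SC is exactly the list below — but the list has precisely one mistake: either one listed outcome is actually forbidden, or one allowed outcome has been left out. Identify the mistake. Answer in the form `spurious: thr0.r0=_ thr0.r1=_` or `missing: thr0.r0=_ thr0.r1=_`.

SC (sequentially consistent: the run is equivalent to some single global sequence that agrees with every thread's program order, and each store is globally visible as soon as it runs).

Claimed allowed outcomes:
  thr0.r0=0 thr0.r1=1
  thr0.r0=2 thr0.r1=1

outcome vector order: (thr0.r0,thr0.r1)
under SC → <0 0> <0 1> <2 1>
SC∖claimed = {<0 0>}

missing: thr0.r0=0 thr0.r1=0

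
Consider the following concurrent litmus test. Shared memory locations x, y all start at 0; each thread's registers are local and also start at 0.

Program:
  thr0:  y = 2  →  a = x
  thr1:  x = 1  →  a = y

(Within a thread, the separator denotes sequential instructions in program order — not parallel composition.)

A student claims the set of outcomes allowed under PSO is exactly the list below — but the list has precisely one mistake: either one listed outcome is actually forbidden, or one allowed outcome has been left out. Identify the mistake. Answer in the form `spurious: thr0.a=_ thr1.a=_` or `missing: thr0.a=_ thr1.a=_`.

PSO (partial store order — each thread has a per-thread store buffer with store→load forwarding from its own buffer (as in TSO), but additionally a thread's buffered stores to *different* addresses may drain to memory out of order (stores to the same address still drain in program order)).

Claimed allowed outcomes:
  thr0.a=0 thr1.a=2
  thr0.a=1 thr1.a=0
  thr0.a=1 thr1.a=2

missing: thr0.a=0 thr1.a=0

outcome vector order: (thr0.a,thr1.a)
PSO (4): (0,0) (0,2) (1,0) (1,2)
PSO∖claimed = {(0,0)}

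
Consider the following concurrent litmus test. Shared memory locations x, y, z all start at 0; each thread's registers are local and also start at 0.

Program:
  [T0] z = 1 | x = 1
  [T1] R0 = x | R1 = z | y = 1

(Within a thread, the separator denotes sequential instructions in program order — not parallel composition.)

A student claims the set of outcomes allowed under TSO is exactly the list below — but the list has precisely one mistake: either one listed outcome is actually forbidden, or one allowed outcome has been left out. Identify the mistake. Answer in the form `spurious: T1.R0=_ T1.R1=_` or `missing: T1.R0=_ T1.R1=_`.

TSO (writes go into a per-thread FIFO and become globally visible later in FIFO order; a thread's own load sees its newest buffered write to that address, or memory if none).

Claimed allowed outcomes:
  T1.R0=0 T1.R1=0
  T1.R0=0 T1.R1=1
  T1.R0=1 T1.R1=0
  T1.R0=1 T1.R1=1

spurious: T1.R0=1 T1.R1=0

outcome vector order: (T1.R0,T1.R1)
[TSO] allowed = {0/0; 0/1; 1/1}
claimed∖TSO = {1/0}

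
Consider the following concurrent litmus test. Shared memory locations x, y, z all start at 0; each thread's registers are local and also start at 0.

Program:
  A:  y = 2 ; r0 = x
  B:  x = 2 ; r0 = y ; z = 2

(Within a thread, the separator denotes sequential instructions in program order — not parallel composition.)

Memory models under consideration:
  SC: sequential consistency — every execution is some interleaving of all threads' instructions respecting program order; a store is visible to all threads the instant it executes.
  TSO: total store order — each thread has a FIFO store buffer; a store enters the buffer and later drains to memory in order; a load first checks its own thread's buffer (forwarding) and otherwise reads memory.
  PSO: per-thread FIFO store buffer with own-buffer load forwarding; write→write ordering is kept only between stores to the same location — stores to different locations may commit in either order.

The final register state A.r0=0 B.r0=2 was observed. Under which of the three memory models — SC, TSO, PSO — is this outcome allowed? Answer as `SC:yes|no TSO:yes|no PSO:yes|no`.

outcome vector order: (A.r0,B.r0)
SC (3): (0,2) (2,0) (2,2)
TSO (4): (0,0) (0,2) (2,0) (2,2)
PSO (4): (0,0) (0,2) (2,0) (2,2)
target (0,2) ∈ {SC,TSO,PSO}

SC:yes TSO:yes PSO:yes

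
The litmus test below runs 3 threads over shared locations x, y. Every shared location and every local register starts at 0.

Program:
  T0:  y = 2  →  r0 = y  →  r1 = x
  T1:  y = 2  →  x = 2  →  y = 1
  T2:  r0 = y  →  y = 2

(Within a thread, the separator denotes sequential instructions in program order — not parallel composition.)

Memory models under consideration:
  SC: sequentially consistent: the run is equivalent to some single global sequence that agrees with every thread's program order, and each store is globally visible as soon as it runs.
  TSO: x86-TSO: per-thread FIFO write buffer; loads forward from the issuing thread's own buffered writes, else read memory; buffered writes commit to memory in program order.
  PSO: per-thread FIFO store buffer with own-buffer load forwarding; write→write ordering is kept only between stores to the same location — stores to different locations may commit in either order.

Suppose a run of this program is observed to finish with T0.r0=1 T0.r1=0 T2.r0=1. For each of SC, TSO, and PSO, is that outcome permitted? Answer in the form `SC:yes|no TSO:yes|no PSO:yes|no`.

outcome vector order: (T0.r0,T0.r1,T2.r0)
under SC → <1 2 0>, <1 2 1>, <1 2 2>, <2 0 0>, <2 0 1>, <2 0 2>, <2 2 0>, <2 2 1>, <2 2 2>
under TSO → <1 2 0>, <1 2 1>, <1 2 2>, <2 0 0>, <2 0 1>, <2 0 2>, <2 2 0>, <2 2 1>, <2 2 2>
under PSO → <1 0 0>, <1 0 1>, <1 0 2>, <1 2 0>, <1 2 1>, <1 2 2>, <2 0 0>, <2 0 1>, <2 0 2>, <2 2 0>, <2 2 1>, <2 2 2>
target <1 0 1> ∈ {PSO}

SC:no TSO:no PSO:yes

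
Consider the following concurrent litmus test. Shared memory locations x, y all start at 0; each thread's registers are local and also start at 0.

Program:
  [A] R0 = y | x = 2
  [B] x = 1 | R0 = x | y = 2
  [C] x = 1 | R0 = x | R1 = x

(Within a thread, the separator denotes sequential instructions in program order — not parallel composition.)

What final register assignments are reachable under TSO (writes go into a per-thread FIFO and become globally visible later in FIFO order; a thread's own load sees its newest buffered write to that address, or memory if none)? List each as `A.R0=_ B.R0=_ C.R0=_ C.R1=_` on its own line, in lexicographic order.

outcome vector order: (A.R0,B.R0,C.R0,C.R1)
|TSO outcomes| = 10

A.R0=0 B.R0=1 C.R0=1 C.R1=1
A.R0=0 B.R0=1 C.R0=1 C.R1=2
A.R0=0 B.R0=1 C.R0=2 C.R1=1
A.R0=0 B.R0=1 C.R0=2 C.R1=2
A.R0=0 B.R0=2 C.R0=1 C.R1=1
A.R0=0 B.R0=2 C.R0=1 C.R1=2
A.R0=0 B.R0=2 C.R0=2 C.R1=2
A.R0=2 B.R0=1 C.R0=1 C.R1=1
A.R0=2 B.R0=1 C.R0=1 C.R1=2
A.R0=2 B.R0=1 C.R0=2 C.R1=2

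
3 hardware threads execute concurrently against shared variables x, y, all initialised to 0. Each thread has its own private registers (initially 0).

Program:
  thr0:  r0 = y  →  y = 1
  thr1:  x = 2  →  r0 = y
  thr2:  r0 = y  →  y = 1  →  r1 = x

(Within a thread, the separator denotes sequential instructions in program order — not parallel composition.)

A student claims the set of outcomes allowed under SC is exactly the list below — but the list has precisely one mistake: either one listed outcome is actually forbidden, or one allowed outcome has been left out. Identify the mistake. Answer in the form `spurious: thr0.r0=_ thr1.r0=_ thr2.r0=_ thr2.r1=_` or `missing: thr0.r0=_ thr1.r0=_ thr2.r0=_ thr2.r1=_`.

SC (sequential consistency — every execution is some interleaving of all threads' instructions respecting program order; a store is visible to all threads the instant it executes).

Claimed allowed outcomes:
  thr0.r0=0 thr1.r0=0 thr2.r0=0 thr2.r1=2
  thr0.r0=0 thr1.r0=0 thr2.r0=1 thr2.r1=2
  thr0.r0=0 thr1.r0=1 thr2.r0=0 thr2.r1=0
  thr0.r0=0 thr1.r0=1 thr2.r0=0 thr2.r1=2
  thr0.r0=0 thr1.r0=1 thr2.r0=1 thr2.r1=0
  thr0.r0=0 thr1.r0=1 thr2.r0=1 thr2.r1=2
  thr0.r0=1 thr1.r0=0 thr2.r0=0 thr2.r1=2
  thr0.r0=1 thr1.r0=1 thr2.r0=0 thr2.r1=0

outcome vector order: (thr0.r0,thr1.r0,thr2.r0,thr2.r1)
[SC] allowed = {(0,0,0,2) (0,0,1,2) (0,1,0,0) (0,1,0,2) (0,1,1,0) (0,1,1,2) (1,0,0,2) (1,1,0,0) (1,1,0,2)}
SC∖claimed = {(1,1,0,2)}

missing: thr0.r0=1 thr1.r0=1 thr2.r0=0 thr2.r1=2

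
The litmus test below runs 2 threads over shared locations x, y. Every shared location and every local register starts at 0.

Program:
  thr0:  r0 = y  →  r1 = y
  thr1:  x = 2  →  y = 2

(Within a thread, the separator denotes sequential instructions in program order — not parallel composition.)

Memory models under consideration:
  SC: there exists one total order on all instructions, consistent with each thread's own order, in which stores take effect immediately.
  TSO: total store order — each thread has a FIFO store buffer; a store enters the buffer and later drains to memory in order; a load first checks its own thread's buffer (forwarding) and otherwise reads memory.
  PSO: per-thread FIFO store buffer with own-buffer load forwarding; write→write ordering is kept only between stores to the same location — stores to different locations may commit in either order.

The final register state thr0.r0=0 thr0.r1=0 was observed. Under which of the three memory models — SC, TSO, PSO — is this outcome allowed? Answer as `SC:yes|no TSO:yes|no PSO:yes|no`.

outcome vector order: (thr0.r0,thr0.r1)
under SC → (0,0), (0,2), (2,2)
under TSO → (0,0), (0,2), (2,2)
under PSO → (0,0), (0,2), (2,2)
target (0,0) ∈ {SC,TSO,PSO}

SC:yes TSO:yes PSO:yes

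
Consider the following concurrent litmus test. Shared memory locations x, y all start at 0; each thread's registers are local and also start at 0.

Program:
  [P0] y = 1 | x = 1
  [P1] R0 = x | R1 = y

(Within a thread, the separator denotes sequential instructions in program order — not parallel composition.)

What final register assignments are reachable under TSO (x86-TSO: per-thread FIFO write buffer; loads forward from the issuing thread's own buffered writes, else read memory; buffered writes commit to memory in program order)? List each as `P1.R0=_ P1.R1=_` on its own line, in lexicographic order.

P1.R0=0 P1.R1=0
P1.R0=0 P1.R1=1
P1.R0=1 P1.R1=1

outcome vector order: (P1.R0,P1.R1)
|TSO outcomes| = 3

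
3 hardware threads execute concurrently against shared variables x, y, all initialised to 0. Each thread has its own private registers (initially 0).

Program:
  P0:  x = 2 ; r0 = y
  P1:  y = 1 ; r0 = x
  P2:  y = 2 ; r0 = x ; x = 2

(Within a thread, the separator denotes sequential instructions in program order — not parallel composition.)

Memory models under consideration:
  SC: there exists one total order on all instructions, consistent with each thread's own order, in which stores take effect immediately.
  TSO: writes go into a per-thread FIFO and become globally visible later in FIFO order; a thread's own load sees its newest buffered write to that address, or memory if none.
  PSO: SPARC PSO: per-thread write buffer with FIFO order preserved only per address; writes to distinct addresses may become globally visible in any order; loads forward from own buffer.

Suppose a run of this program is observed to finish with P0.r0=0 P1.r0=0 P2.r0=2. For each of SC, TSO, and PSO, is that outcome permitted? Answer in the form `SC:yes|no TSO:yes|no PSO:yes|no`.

outcome vector order: (P0.r0,P1.r0,P2.r0)
SC (9): 0/2/2, 1/0/0, 1/0/2, 1/2/0, 1/2/2, 2/0/0, 2/0/2, 2/2/0, 2/2/2
TSO (12): 0/0/0, 0/0/2, 0/2/0, 0/2/2, 1/0/0, 1/0/2, 1/2/0, 1/2/2, 2/0/0, 2/0/2, 2/2/0, 2/2/2
PSO (12): 0/0/0, 0/0/2, 0/2/0, 0/2/2, 1/0/0, 1/0/2, 1/2/0, 1/2/2, 2/0/0, 2/0/2, 2/2/0, 2/2/2
target 0/0/2 ∈ {TSO,PSO}

SC:no TSO:yes PSO:yes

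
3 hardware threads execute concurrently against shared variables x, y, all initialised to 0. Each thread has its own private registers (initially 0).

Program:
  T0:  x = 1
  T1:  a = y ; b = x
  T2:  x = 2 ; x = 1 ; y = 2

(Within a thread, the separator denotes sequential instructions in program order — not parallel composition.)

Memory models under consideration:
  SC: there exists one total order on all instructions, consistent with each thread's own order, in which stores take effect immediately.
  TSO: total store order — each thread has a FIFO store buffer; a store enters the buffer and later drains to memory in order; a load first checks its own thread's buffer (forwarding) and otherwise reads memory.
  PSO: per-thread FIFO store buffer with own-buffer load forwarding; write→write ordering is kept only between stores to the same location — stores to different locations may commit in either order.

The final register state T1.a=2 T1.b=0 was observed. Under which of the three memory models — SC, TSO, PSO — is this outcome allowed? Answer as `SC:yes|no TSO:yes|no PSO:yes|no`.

outcome vector order: (T1.a,T1.b)
[SC] allowed = {<0 0>; <0 1>; <0 2>; <2 1>}
[TSO] allowed = {<0 0>; <0 1>; <0 2>; <2 1>}
[PSO] allowed = {<0 0>; <0 1>; <0 2>; <2 0>; <2 1>; <2 2>}
target <2 0> ∈ {PSO}

SC:no TSO:no PSO:yes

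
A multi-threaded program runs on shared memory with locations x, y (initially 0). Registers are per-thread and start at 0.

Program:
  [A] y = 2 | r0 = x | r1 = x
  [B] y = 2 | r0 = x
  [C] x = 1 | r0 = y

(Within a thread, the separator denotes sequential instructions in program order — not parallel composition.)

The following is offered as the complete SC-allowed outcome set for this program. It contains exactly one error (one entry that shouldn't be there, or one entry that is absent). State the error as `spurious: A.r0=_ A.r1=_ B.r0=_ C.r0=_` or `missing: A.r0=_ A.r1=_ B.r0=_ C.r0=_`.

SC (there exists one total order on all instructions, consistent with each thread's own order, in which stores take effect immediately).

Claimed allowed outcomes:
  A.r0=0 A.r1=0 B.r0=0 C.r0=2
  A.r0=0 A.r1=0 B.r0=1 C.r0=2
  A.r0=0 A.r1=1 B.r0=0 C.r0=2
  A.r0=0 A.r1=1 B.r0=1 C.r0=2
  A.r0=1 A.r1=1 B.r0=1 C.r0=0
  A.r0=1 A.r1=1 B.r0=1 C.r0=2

outcome vector order: (A.r0,A.r1,B.r0,C.r0)
under SC → 0002, 0012, 0102, 0112, 1102, 1110, 1112
SC∖claimed = {1102}

missing: A.r0=1 A.r1=1 B.r0=0 C.r0=2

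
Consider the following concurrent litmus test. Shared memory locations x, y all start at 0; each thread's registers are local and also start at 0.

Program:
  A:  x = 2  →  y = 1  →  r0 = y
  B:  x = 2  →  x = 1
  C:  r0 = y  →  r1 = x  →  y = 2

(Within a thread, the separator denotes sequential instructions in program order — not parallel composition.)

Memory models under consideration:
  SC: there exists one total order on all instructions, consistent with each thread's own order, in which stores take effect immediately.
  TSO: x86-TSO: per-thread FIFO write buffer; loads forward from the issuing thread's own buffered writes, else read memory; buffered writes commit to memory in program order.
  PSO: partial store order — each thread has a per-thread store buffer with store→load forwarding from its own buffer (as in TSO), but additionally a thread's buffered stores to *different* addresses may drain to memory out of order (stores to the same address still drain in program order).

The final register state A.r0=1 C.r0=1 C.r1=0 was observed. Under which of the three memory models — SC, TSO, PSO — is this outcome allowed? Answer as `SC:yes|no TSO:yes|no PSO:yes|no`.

outcome vector order: (A.r0,C.r0,C.r1)
under SC → 100 101 102 111 112 200 201 202 211 212
under TSO → 100 101 102 111 112 200 201 202 211 212
under PSO → 100 101 102 110 111 112 200 201 202 210 211 212
target 110 ∈ {PSO}

SC:no TSO:no PSO:yes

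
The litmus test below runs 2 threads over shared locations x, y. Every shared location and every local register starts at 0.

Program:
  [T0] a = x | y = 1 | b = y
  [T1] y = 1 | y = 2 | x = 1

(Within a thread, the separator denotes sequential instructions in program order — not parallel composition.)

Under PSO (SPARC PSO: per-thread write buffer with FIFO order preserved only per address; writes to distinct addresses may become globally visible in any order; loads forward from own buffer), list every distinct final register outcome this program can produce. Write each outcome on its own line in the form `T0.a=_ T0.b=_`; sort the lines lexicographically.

T0.a=0 T0.b=1
T0.a=0 T0.b=2
T0.a=1 T0.b=1
T0.a=1 T0.b=2

outcome vector order: (T0.a,T0.b)
|PSO outcomes| = 4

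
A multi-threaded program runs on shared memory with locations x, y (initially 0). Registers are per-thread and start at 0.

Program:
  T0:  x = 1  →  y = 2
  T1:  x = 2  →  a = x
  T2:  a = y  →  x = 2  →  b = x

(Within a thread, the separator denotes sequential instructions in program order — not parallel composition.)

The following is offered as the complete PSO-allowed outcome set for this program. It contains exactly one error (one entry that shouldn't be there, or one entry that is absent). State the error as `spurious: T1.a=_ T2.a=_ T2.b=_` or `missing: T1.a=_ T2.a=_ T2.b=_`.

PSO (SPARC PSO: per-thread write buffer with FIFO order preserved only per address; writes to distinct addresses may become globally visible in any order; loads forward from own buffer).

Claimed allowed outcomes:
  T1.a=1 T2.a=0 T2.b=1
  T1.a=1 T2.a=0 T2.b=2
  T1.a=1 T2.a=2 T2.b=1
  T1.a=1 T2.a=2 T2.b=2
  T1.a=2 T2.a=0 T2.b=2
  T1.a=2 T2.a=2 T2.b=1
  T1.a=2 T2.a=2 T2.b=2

missing: T1.a=2 T2.a=0 T2.b=1

outcome vector order: (T1.a,T2.a,T2.b)
[PSO] allowed = {1/0/1 1/0/2 1/2/1 1/2/2 2/0/1 2/0/2 2/2/1 2/2/2}
PSO∖claimed = {2/0/1}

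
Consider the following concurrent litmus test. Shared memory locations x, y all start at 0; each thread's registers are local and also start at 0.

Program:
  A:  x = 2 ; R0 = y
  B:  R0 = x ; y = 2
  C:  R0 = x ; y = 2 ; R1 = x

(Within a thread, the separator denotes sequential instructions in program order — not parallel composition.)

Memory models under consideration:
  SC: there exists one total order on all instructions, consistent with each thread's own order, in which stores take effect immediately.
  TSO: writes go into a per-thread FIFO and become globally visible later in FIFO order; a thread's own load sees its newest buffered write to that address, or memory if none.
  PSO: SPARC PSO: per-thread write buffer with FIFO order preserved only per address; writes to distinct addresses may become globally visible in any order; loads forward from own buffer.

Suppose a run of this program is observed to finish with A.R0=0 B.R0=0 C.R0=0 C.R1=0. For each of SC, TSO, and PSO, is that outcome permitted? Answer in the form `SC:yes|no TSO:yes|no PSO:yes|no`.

outcome vector order: (A.R0,B.R0,C.R0,C.R1)
SC: 10 outcomes — {(0,0,0,2), (0,0,2,2), (0,2,0,2), (0,2,2,2), (2,0,0,0), (2,0,0,2), (2,0,2,2), (2,2,0,0), (2,2,0,2), (2,2,2,2)}
TSO: 12 outcomes — {(0,0,0,0), (0,0,0,2), (0,0,2,2), (0,2,0,0), (0,2,0,2), (0,2,2,2), (2,0,0,0), (2,0,0,2), (2,0,2,2), (2,2,0,0), (2,2,0,2), (2,2,2,2)}
PSO: 12 outcomes — {(0,0,0,0), (0,0,0,2), (0,0,2,2), (0,2,0,0), (0,2,0,2), (0,2,2,2), (2,0,0,0), (2,0,0,2), (2,0,2,2), (2,2,0,0), (2,2,0,2), (2,2,2,2)}
target (0,0,0,0) ∈ {TSO,PSO}

SC:no TSO:yes PSO:yes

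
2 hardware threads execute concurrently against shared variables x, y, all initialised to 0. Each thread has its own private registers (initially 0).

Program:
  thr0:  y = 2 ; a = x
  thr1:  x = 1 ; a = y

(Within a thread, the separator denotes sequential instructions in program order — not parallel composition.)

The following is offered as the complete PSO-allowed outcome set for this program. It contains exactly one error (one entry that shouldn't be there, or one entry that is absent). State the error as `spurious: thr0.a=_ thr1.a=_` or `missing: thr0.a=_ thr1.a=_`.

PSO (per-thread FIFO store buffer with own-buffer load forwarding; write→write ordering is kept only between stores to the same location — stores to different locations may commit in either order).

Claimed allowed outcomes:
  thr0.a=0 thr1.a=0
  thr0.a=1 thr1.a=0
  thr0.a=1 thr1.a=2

outcome vector order: (thr0.a,thr1.a)
PSO (4): 0/0; 0/2; 1/0; 1/2
PSO∖claimed = {0/2}

missing: thr0.a=0 thr1.a=2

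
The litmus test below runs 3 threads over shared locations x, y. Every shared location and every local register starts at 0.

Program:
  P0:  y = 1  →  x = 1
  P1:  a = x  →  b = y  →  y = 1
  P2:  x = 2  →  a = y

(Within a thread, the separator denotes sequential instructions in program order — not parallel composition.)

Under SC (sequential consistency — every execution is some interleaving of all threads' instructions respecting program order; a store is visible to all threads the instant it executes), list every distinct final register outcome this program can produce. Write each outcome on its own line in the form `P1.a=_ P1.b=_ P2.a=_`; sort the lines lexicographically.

outcome vector order: (P1.a,P1.b,P2.a)
|SC outcomes| = 10

P1.a=0 P1.b=0 P2.a=0
P1.a=0 P1.b=0 P2.a=1
P1.a=0 P1.b=1 P2.a=0
P1.a=0 P1.b=1 P2.a=1
P1.a=1 P1.b=1 P2.a=0
P1.a=1 P1.b=1 P2.a=1
P1.a=2 P1.b=0 P2.a=0
P1.a=2 P1.b=0 P2.a=1
P1.a=2 P1.b=1 P2.a=0
P1.a=2 P1.b=1 P2.a=1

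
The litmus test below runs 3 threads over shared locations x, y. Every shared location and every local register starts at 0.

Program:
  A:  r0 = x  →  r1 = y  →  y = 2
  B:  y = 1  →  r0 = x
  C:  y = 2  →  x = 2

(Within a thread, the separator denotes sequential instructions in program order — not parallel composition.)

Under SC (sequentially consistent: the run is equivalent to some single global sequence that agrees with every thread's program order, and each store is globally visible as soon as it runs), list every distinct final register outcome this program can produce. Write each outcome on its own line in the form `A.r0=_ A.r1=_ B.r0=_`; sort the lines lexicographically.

outcome vector order: (A.r0,A.r1,B.r0)
|SC outcomes| = 10

A.r0=0 A.r1=0 B.r0=0
A.r0=0 A.r1=0 B.r0=2
A.r0=0 A.r1=1 B.r0=0
A.r0=0 A.r1=1 B.r0=2
A.r0=0 A.r1=2 B.r0=0
A.r0=0 A.r1=2 B.r0=2
A.r0=2 A.r1=1 B.r0=0
A.r0=2 A.r1=1 B.r0=2
A.r0=2 A.r1=2 B.r0=0
A.r0=2 A.r1=2 B.r0=2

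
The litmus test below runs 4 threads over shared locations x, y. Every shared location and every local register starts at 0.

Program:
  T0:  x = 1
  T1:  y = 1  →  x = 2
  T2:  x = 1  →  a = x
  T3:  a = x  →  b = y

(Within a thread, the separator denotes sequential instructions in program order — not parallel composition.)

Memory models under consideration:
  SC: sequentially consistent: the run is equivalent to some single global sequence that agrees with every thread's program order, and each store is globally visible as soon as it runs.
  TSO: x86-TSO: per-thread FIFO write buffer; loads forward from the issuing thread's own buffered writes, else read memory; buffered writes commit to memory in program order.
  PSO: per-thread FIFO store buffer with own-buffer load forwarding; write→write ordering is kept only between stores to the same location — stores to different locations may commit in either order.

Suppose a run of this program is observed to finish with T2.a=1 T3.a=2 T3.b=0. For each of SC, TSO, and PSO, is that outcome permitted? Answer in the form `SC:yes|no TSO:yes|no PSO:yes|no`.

SC:no TSO:no PSO:yes

outcome vector order: (T2.a,T3.a,T3.b)
SC: 10 outcomes — {1/0/0, 1/0/1, 1/1/0, 1/1/1, 1/2/1, 2/0/0, 2/0/1, 2/1/0, 2/1/1, 2/2/1}
TSO: 10 outcomes — {1/0/0, 1/0/1, 1/1/0, 1/1/1, 1/2/1, 2/0/0, 2/0/1, 2/1/0, 2/1/1, 2/2/1}
PSO: 12 outcomes — {1/0/0, 1/0/1, 1/1/0, 1/1/1, 1/2/0, 1/2/1, 2/0/0, 2/0/1, 2/1/0, 2/1/1, 2/2/0, 2/2/1}
target 1/2/0 ∈ {PSO}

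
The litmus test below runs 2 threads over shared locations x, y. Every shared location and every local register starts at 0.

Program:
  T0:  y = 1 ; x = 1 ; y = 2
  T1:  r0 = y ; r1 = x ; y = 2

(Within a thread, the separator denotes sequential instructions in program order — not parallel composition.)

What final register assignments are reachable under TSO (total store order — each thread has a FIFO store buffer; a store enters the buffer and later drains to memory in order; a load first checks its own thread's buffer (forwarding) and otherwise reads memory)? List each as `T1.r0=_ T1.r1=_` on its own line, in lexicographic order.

outcome vector order: (T1.r0,T1.r1)
|TSO outcomes| = 5

T1.r0=0 T1.r1=0
T1.r0=0 T1.r1=1
T1.r0=1 T1.r1=0
T1.r0=1 T1.r1=1
T1.r0=2 T1.r1=1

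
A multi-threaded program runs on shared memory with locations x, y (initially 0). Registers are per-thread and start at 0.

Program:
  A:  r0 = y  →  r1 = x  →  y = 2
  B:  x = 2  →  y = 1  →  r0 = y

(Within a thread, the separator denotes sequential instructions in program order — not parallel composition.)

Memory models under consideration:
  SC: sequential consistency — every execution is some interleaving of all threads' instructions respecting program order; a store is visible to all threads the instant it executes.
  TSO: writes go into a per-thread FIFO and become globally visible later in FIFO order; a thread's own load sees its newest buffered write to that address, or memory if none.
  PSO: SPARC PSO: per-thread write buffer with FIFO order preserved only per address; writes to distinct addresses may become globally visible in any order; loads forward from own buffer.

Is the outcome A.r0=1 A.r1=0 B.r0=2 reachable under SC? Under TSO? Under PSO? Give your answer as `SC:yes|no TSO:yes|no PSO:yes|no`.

outcome vector order: (A.r0,A.r1,B.r0)
[SC] allowed = {<0 0 1> <0 0 2> <0 2 1> <0 2 2> <1 2 1> <1 2 2>}
[TSO] allowed = {<0 0 1> <0 0 2> <0 2 1> <0 2 2> <1 2 1> <1 2 2>}
[PSO] allowed = {<0 0 1> <0 0 2> <0 2 1> <0 2 2> <1 0 1> <1 0 2> <1 2 1> <1 2 2>}
target <1 0 2> ∈ {PSO}

SC:no TSO:no PSO:yes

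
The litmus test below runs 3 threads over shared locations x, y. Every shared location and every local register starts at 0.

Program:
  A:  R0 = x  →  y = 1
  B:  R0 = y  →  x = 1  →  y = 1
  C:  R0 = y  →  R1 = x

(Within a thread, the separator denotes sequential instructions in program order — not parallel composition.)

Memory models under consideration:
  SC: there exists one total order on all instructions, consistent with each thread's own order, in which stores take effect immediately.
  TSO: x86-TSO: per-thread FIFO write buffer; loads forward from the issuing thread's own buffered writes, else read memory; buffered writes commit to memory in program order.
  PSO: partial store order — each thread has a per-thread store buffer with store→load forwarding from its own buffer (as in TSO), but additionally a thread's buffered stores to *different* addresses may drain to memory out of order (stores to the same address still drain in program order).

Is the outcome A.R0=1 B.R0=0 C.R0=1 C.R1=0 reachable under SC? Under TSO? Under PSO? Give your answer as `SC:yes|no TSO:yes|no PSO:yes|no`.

SC:no TSO:no PSO:yes

outcome vector order: (A.R0,B.R0,C.R0,C.R1)
SC (11): 0/0/0/0, 0/0/0/1, 0/0/1/0, 0/0/1/1, 0/1/0/0, 0/1/0/1, 0/1/1/0, 0/1/1/1, 1/0/0/0, 1/0/0/1, 1/0/1/1
TSO (11): 0/0/0/0, 0/0/0/1, 0/0/1/0, 0/0/1/1, 0/1/0/0, 0/1/0/1, 0/1/1/0, 0/1/1/1, 1/0/0/0, 1/0/0/1, 1/0/1/1
PSO (12): 0/0/0/0, 0/0/0/1, 0/0/1/0, 0/0/1/1, 0/1/0/0, 0/1/0/1, 0/1/1/0, 0/1/1/1, 1/0/0/0, 1/0/0/1, 1/0/1/0, 1/0/1/1
target 1/0/1/0 ∈ {PSO}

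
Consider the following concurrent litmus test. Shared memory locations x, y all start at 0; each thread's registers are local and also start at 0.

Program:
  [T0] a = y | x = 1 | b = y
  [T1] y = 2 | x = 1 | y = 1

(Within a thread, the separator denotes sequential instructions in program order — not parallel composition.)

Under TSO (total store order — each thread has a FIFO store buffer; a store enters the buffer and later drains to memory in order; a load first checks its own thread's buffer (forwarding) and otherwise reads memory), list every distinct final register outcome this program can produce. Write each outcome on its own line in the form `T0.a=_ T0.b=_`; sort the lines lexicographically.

outcome vector order: (T0.a,T0.b)
|TSO outcomes| = 6

T0.a=0 T0.b=0
T0.a=0 T0.b=1
T0.a=0 T0.b=2
T0.a=1 T0.b=1
T0.a=2 T0.b=1
T0.a=2 T0.b=2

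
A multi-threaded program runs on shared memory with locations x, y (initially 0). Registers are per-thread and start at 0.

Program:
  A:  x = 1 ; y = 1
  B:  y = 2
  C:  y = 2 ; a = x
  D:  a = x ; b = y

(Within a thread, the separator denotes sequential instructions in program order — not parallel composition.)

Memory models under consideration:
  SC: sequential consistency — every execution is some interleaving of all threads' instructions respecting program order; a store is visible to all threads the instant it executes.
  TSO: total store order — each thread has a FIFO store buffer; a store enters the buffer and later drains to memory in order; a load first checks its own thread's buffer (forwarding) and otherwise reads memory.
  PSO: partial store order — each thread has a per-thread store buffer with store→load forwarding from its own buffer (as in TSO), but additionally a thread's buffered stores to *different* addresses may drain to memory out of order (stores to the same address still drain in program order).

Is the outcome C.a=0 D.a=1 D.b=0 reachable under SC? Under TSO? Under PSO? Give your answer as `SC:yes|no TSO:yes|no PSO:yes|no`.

outcome vector order: (C.a,D.a,D.b)
[SC] allowed = {<0 0 0>, <0 0 1>, <0 0 2>, <0 1 1>, <0 1 2>, <1 0 0>, <1 0 1>, <1 0 2>, <1 1 0>, <1 1 1>, <1 1 2>}
[TSO] allowed = {<0 0 0>, <0 0 1>, <0 0 2>, <0 1 0>, <0 1 1>, <0 1 2>, <1 0 0>, <1 0 1>, <1 0 2>, <1 1 0>, <1 1 1>, <1 1 2>}
[PSO] allowed = {<0 0 0>, <0 0 1>, <0 0 2>, <0 1 0>, <0 1 1>, <0 1 2>, <1 0 0>, <1 0 1>, <1 0 2>, <1 1 0>, <1 1 1>, <1 1 2>}
target <0 1 0> ∈ {TSO,PSO}

SC:no TSO:yes PSO:yes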